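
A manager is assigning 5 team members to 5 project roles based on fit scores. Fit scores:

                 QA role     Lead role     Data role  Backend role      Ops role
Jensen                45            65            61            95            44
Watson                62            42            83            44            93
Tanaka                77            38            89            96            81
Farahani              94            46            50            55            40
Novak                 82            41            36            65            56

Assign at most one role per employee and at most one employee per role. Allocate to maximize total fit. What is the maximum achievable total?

Optimal: Jensen→Backend role (95 pts), Watson→Ops role (93 pts), Tanaka→Data role (89 pts), Farahani→QA role (94 pts), Novak→Lead role (41 pts) — total 95+93+89+94+41 = 412 pts.
Column-greedy (each role in turn goes to its best remaining employee) gives 406 pts, worse by 6.

Maximum total: 412 pts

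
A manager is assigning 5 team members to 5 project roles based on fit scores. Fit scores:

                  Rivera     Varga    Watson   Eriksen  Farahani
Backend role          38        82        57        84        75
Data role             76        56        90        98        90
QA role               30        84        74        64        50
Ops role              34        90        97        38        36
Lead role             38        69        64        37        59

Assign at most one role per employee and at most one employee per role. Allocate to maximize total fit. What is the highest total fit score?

This is the linear assignment problem.
Optimal: Rivera→Data role (76 pts), Varga→QA role (84 pts), Watson→Ops role (97 pts), Eriksen→Backend role (84 pts), Farahani→Lead role (59 pts) — total 76+84+97+84+59 = 400 pts.
Max-entry greedy (repeatedly take the single best remaining cell) gives 392 pts, worse by 8.

Max total: 400 pts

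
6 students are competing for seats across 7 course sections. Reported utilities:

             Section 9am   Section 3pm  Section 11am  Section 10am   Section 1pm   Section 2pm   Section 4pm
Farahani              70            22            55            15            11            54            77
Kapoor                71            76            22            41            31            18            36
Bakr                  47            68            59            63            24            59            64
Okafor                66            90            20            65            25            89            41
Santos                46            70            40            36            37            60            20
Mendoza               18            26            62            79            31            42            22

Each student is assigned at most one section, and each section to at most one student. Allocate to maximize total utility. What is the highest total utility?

Max total: 445 points

This is a one-to-one assignment (maximum-weight bipartite matching).
Optimal: Farahani→Section 4pm (77 points), Kapoor→Section 9am (71 points), Bakr→Section 11am (59 points), Okafor→Section 2pm (89 points), Santos→Section 3pm (70 points), Mendoza→Section 10am (79 points) — total 77+71+59+89+70+79 = 445 points.
Column-greedy (each section in turn goes to its best remaining student) gives 377 points, worse by 68.
Swapping Farahani↔Bakr (Farahani→Section 11am 55 points, Bakr→Section 4pm 64 points) loses 17.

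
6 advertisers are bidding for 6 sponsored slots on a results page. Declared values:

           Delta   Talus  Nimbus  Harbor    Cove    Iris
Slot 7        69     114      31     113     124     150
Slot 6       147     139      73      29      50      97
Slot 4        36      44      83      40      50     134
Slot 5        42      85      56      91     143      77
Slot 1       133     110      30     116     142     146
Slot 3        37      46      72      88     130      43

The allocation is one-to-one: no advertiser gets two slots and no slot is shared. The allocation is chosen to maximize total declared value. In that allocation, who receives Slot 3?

This is a one-to-one assignment (maximum-weight bipartite matching).
Optimal: Delta→Slot 1 ($133), Talus→Slot 6 ($139), Nimbus→Slot 4 ($83), Harbor→Slot 3 ($88), Cove→Slot 5 ($143), Iris→Slot 7 ($150) — total 133+139+83+88+143+150 = $736.
Max-entry greedy (repeatedly take the single best remaining cell) gives $685, worse by 51.
Next-best assignment: Delta→Slot 1, Talus→Slot 6, Nimbus→Slot 3, Harbor→Slot 7, Cove→Slot 5, Iris→Slot 4 = $734.
Harbor's own top slot is Slot 1 ($116), but forcing Harbor→Slot 1 and reassigning the rest optimally gives only $726 — worse by 10.

Harbor receives Slot 3.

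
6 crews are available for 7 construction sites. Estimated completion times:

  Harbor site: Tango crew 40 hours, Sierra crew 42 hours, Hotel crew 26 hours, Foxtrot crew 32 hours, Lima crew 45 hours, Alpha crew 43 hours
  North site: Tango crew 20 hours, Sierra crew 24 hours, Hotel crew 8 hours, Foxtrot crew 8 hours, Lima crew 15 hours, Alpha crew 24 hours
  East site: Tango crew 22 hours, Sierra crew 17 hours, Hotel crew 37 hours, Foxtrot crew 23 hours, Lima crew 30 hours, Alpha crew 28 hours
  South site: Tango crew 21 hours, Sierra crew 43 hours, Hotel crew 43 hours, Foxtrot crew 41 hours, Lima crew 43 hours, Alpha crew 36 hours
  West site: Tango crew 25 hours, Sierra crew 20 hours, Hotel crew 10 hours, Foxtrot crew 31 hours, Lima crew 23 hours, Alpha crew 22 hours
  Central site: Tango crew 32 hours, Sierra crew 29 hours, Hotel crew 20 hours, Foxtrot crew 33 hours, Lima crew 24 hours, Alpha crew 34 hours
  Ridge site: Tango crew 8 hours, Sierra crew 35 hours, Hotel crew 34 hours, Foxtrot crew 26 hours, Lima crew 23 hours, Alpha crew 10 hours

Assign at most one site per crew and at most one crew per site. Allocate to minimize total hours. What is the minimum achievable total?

Min total: 90 hours

Treat this as an assignment problem: match each crew to one site.
Optimal: Tango crew→South site (21 hours), Sierra crew→East site (17 hours), Hotel crew→West site (10 hours), Foxtrot crew→North site (8 hours), Lima crew→Central site (24 hours), Alpha crew→Ridge site (10 hours) — total 21+17+10+8+24+10 = 90 hours.
Row-greedy (each crew in turn takes its cheapest remaining site) gives 124 hours, worse by 34.
Every other assignment is strictly worse.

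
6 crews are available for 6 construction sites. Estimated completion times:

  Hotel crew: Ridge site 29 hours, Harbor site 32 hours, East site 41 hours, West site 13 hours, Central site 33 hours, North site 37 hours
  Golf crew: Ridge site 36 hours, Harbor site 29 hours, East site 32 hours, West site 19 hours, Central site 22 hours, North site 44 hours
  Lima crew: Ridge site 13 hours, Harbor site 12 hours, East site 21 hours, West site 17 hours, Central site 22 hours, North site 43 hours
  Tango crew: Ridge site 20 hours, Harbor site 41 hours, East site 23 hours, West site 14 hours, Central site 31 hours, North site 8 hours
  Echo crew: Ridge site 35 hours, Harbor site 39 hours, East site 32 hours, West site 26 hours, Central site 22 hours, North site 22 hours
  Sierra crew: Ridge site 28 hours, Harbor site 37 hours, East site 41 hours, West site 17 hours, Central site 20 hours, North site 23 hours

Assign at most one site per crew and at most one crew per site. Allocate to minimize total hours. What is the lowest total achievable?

This is the linear assignment problem.
Optimal: Hotel crew→West site (13 hours), Golf crew→Harbor site (29 hours), Lima crew→Ridge site (13 hours), Tango crew→North site (8 hours), Echo crew→East site (32 hours), Sierra crew→Central site (20 hours) — total 13+29+13+8+32+20 = 115 hours.
Min-entry greedy (repeatedly take the single cheapest remaining cell) gives 120 hours, worse by 5.
Checked against all permutations: 115 hours is optimal.

Minimum total: 115 hours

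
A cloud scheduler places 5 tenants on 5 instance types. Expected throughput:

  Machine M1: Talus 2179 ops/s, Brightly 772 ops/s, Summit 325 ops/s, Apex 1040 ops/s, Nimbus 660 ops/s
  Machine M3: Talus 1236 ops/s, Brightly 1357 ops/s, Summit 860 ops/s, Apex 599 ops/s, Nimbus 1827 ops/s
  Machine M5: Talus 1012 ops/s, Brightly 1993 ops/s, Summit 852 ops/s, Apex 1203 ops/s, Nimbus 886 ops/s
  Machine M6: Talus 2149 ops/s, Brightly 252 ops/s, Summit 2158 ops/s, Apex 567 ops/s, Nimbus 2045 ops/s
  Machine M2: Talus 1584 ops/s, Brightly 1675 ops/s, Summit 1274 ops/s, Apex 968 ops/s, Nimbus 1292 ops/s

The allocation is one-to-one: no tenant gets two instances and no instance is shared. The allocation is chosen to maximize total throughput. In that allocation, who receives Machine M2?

Optimal: Talus→Machine M1 (2179 ops/s), Brightly→Machine M5 (1993 ops/s), Summit→Machine M6 (2158 ops/s), Apex→Machine M2 (968 ops/s), Nimbus→Machine M3 (1827 ops/s) — total 2179+1993+2158+968+1827 = 9125 ops/s.
Next-best assignment: Talus→Machine M1, Brightly→Machine M2, Summit→Machine M6, Apex→Machine M5, Nimbus→Machine M3 = 9042 ops/s.
Swapping Summit↔Apex (Summit→Machine M2 1274 ops/s, Apex→Machine M6 567 ops/s) loses 1285.
Apex's own top instance is Machine M5 (1203 ops/s), but forcing Apex→Machine M5 and reassigning the rest optimally gives only 9042 ops/s — worse by 83.

Apex receives Machine M2.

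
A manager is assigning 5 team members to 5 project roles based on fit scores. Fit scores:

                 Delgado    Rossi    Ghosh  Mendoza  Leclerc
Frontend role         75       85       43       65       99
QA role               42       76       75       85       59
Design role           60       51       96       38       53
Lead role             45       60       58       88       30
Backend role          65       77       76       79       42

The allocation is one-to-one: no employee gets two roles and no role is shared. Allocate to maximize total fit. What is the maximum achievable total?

Optimal: Delgado→Backend role (65 pts), Rossi→QA role (76 pts), Ghosh→Design role (96 pts), Mendoza→Lead role (88 pts), Leclerc→Frontend role (99 pts) — total 65+76+96+88+99 = 424 pts.
Column-greedy (each role in turn goes to its best remaining employee) gives 405 pts, worse by 19.

Max total: 424 pts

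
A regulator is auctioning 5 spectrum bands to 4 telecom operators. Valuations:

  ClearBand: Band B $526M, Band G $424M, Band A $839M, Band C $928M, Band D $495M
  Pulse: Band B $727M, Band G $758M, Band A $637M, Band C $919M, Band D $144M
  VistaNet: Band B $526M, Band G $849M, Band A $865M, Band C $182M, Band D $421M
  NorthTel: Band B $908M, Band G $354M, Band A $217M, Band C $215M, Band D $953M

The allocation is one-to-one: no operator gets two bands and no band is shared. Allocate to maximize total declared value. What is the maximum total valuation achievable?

Maximum total: $3560M

Optimal: ClearBand→Band A ($839M), Pulse→Band C ($919M), VistaNet→Band G ($849M), NorthTel→Band D ($953M) — total 839+919+849+953 = $3560M.
Column-greedy (each band in turn goes to its best remaining operator) gives $3515M, worse by 45.
Checked against all permutations: $3560M is optimal.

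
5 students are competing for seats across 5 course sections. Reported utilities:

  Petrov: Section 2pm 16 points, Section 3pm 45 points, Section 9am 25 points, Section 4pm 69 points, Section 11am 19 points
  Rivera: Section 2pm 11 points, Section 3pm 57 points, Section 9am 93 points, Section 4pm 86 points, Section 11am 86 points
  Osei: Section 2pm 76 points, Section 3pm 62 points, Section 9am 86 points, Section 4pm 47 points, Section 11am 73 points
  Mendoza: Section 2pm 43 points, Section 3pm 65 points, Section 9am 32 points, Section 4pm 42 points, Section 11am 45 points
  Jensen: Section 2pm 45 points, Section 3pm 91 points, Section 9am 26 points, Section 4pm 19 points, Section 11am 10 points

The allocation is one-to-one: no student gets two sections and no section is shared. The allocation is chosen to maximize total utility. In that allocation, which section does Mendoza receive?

Optimal: Petrov→Section 4pm (69 points), Rivera→Section 11am (86 points), Osei→Section 9am (86 points), Mendoza→Section 2pm (43 points), Jensen→Section 3pm (91 points) — total 69+86+86+43+91 = 375 points.
Row-greedy (each student in turn takes its best remaining section) gives 313 points, worse by 62.
Next-best assignment: Petrov→Section 4pm, Rivera→Section 9am, Osei→Section 2pm, Mendoza→Section 11am, Jensen→Section 3pm = 374 points.
No other one-to-one assignment exceeds 375 points.
Mendoza's own top section is Section 3pm (65 points), but forcing Mendoza→Section 3pm and reassigning the rest optimally gives only 351 points — worse by 24.

Mendoza receives Section 2pm.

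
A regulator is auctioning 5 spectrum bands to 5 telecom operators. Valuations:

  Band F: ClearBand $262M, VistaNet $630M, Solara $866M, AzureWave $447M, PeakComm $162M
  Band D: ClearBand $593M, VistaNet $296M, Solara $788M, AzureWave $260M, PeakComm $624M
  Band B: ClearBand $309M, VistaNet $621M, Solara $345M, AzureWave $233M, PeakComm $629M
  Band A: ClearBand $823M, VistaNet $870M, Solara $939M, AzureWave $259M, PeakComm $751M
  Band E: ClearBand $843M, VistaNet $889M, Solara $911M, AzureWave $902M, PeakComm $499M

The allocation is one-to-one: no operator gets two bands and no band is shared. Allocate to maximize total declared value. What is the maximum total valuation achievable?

Optimal: ClearBand→Band D ($593M), VistaNet→Band A ($870M), Solara→Band F ($866M), AzureWave→Band E ($902M), PeakComm→Band B ($629M) — total 593+870+866+902+629 = $3860M.
Row-greedy (each operator in turn takes its best remaining band) gives $3468M, worse by 392.

Maximum total: $3860M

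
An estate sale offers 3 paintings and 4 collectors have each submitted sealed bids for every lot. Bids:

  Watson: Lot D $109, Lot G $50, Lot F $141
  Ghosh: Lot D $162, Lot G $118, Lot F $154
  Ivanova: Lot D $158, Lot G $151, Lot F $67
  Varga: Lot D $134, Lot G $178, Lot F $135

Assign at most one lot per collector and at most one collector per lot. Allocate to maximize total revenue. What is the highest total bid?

This is a one-to-one assignment (maximum-weight bipartite matching).
Optimal: Ivanova→Lot D ($158), Varga→Lot G ($178), Ghosh→Lot F ($154) — total 158+178+154 = $490.
Column-greedy (each lot in turn goes to its best remaining collector) gives $481, worse by 9.
Swapping Ivanova↔Varga (Ivanova→Lot G $151, Varga→Lot D $134) loses 51.

Maximum total: $490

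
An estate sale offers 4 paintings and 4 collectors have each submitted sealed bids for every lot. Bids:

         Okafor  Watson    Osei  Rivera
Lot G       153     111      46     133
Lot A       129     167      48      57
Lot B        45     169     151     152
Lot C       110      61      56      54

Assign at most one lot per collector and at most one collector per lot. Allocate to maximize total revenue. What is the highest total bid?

Maximum total: $561

Optimal: Okafor→Lot C ($110), Watson→Lot A ($167), Osei→Lot B ($151), Rivera→Lot G ($133) — total 110+167+151+133 = $561.
Max-entry greedy (repeatedly take the single best remaining cell) gives $435, worse by 126.
Swapping Rivera↔Okafor (Rivera→Lot C $54, Okafor→Lot G $153) loses 36.
Every other assignment is strictly worse.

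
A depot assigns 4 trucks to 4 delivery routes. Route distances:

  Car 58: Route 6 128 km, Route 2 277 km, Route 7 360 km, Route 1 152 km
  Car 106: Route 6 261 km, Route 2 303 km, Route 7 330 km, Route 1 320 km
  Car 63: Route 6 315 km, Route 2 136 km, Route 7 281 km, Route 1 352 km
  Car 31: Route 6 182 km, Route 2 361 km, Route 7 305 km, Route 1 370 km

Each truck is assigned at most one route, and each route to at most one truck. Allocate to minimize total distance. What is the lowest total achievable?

Minimum total: 800 km

Optimal: Car 58→Route 1 (152 km), Car 106→Route 7 (330 km), Car 63→Route 2 (136 km), Car 31→Route 6 (182 km) — total 152+330+136+182 = 800 km.
Row-greedy (each truck in turn takes its cheapest remaining route) gives 1082 km, worse by 282.
Next-best assignment: Car 58→Route 1, Car 106→Route 6, Car 63→Route 2, Car 31→Route 7 = 854 km.
No other one-to-one assignment undercuts 800 km.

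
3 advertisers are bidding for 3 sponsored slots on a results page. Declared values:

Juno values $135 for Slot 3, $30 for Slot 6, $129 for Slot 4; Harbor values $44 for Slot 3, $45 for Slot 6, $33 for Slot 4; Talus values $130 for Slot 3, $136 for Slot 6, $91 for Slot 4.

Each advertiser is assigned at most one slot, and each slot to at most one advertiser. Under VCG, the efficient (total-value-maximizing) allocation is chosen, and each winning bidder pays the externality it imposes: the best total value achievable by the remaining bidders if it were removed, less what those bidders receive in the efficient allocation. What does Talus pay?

Efficient allocation: Juno→Slot 4 ($129), Harbor→Slot 3 ($44), Talus→Slot 6 ($136); total welfare W = $309.
Talus receives Slot 6 at value $136, so the others get W − 136 = $173.
Without Talus: best allocation of the remaining 2 bidders over all 3 slots is Juno→Slot 3 ($135), Harbor→Slot 6 ($45), total $180.
VCG payment = (others' best without Talus) − (others' welfare with Talus) = 180 − 173 = $7.

Talus pays $7.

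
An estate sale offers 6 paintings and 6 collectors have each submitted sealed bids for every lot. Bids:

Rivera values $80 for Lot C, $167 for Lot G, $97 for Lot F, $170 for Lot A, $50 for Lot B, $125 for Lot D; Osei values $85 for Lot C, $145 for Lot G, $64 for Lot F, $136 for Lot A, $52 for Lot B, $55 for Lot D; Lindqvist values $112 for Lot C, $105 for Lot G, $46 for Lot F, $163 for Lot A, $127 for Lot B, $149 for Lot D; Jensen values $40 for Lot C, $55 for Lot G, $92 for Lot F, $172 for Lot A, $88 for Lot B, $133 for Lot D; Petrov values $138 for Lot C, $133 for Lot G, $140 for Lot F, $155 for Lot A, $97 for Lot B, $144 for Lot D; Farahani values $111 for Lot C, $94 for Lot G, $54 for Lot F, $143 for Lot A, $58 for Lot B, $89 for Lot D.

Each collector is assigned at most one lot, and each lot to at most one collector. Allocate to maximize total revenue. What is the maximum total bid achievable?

Maximum total: $826

This is the linear assignment problem.
Optimal: Rivera→Lot A ($170), Osei→Lot G ($145), Lindqvist→Lot B ($127), Jensen→Lot D ($133), Petrov→Lot F ($140), Farahani→Lot C ($111) — total 170+145+127+133+140+111 = $826.
Max-entry greedy (repeatedly take the single best remaining cell) gives $791, worse by 35.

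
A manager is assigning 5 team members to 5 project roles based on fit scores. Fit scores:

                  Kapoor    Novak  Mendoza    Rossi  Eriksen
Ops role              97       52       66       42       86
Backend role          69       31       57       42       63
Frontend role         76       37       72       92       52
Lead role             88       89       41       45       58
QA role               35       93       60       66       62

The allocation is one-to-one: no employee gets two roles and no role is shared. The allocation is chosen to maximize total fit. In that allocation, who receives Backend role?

Mendoza receives Backend role.

Optimal: Kapoor→Lead role (88 pts), Novak→QA role (93 pts), Mendoza→Backend role (57 pts), Rossi→Frontend role (92 pts), Eriksen→Ops role (86 pts) — total 88+93+57+92+86 = 416 pts.
Next-best assignment: Kapoor→Lead role, Novak→QA role, Mendoza→Ops role, Rossi→Frontend role, Eriksen→Backend role = 402 pts.
Checked against all permutations: 416 pts is optimal.
Mendoza's own top role is Frontend role (72 pts), but forcing Mendoza→Frontend role and reassigning the rest optimally gives only 387 pts — worse by 29.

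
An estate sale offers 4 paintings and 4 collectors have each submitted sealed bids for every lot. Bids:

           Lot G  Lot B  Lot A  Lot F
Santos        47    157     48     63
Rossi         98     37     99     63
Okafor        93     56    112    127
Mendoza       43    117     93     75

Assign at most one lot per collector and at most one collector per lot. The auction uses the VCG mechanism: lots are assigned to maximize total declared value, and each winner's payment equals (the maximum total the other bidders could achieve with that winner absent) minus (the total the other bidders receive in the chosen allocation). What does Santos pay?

Efficient allocation: Santos→Lot B ($157), Rossi→Lot G ($98), Okafor→Lot F ($127), Mendoza→Lot A ($93); total welfare W = $475.
Santos receives Lot B at value $157, so the others get W − 157 = $318.
Without Santos: best allocation of the remaining 3 bidders over all 4 lots is Rossi→Lot A ($99), Okafor→Lot F ($127), Mendoza→Lot B ($117), total $343.
VCG payment = (others' best without Santos) − (others' welfare with Santos) = 343 − 318 = $25.

Santos pays $25.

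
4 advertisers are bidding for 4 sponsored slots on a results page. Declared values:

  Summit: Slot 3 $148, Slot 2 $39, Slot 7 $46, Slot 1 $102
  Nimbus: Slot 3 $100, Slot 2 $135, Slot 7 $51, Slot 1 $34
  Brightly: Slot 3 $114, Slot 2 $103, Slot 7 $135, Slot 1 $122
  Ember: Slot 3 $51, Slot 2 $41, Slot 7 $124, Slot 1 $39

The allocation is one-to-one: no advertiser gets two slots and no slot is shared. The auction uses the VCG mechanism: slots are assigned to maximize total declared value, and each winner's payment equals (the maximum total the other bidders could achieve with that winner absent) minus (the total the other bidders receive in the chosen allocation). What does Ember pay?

Efficient allocation: Summit→Slot 3 ($148), Nimbus→Slot 2 ($135), Brightly→Slot 1 ($122), Ember→Slot 7 ($124); total welfare W = $529.
Ember receives Slot 7 at value $124, so the others get W − 124 = $405.
Without Ember: best allocation of the remaining 3 bidders over all 4 slots is Summit→Slot 3 ($148), Nimbus→Slot 2 ($135), Brightly→Slot 7 ($135), total $418.
VCG payment = (others' best without Ember) − (others' welfare with Ember) = 418 − 405 = $13.

Ember pays $13.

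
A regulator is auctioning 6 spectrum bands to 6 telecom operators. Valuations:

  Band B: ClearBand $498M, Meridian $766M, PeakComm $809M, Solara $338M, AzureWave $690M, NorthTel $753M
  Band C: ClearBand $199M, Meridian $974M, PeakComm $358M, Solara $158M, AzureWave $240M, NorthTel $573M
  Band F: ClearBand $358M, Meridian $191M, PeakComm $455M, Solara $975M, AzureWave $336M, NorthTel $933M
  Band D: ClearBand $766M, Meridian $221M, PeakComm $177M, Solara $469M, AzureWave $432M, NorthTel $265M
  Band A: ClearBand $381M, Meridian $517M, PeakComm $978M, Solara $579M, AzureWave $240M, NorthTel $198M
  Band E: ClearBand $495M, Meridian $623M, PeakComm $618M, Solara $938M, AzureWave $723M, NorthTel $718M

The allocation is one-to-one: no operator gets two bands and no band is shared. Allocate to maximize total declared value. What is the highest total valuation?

Max total: $5279M

This is a one-to-one assignment (maximum-weight bipartite matching).
Optimal: ClearBand→Band D ($766M), Meridian→Band C ($974M), PeakComm→Band A ($978M), Solara→Band E ($938M), AzureWave→Band B ($690M), NorthTel→Band F ($933M) — total 766+974+978+938+690+933 = $5279M.
Row-greedy (each operator in turn takes its best remaining band) gives $5169M, worse by 110.
Swapping NorthTel↔AzureWave (NorthTel→Band B $753M, AzureWave→Band F $336M) loses 534.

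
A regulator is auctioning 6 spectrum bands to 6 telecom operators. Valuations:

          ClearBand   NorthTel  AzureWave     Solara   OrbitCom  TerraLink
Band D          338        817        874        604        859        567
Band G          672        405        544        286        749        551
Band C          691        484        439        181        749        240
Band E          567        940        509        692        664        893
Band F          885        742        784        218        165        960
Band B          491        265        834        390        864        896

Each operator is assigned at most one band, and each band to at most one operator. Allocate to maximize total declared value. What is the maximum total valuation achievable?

Optimal: ClearBand→Band C ($691M), NorthTel→Band E ($940M), AzureWave→Band B ($834M), Solara→Band D ($604M), OrbitCom→Band G ($749M), TerraLink→Band F ($960M) — total 691+940+834+604+749+960 = $4778M.
Column-greedy (each band in turn goes to its best remaining operator) gives $4604M, worse by 174.
No other one-to-one assignment exceeds $4778M.

Maximum total: $4778M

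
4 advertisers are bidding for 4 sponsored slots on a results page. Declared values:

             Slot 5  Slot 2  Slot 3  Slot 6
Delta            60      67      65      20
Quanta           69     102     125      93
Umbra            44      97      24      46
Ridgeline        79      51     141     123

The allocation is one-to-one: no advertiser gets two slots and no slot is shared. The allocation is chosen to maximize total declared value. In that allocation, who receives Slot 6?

Ridgeline receives Slot 6.

Treat this as an assignment problem: match each advertiser to one slot.
Optimal: Delta→Slot 5 ($60), Quanta→Slot 3 ($125), Umbra→Slot 2 ($97), Ridgeline→Slot 6 ($123) — total 60+125+97+123 = $405.
Column-greedy (each slot in turn goes to its best remaining advertiser) gives $292, worse by 113.
Next-best assignment: Delta→Slot 5, Quanta→Slot 6, Umbra→Slot 2, Ridgeline→Slot 3 = $391.
Ridgeline's own top slot is Slot 3 ($141), but forcing Ridgeline→Slot 3 and reassigning the rest optimally gives only $391 — worse by 14.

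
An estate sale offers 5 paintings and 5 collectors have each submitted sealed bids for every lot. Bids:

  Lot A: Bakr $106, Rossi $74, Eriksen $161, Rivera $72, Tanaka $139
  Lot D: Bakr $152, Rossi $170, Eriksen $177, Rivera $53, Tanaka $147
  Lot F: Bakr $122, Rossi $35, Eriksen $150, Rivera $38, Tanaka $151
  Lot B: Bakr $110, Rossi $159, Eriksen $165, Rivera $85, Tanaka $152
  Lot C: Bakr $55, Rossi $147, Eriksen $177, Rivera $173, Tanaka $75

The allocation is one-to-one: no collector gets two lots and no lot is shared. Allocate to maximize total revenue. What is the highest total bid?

Optimal: Bakr→Lot D ($152), Rossi→Lot B ($159), Eriksen→Lot A ($161), Rivera→Lot C ($173), Tanaka→Lot F ($151) — total 152+159+161+173+151 = $796.
Row-greedy (each collector in turn takes its best remaining lot) gives $711, worse by 85.
Next-best assignment: Bakr→Lot F, Rossi→Lot D, Eriksen→Lot A, Rivera→Lot C, Tanaka→Lot B = $778.
No other one-to-one assignment exceeds $796.

Max total: $796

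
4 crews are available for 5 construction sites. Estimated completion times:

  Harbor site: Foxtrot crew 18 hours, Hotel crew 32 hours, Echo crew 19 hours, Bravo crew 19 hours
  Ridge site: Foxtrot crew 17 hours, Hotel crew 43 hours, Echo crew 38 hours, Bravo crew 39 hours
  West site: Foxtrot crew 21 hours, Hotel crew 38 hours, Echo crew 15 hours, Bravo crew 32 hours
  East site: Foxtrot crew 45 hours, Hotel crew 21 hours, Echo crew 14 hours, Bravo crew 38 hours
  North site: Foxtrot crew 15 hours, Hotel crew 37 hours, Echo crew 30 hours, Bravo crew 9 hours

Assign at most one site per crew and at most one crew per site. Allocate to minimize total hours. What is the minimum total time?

Optimal: Foxtrot crew→Ridge site (17 hours), Hotel crew→East site (21 hours), Echo crew→West site (15 hours), Bravo crew→North site (9 hours) — total 17+21+15+9 = 62 hours.
Next-best assignment: Foxtrot crew→Harbor site, Hotel crew→East site, Echo crew→West site, Bravo crew→North site = 63 hours.

Min total: 62 hours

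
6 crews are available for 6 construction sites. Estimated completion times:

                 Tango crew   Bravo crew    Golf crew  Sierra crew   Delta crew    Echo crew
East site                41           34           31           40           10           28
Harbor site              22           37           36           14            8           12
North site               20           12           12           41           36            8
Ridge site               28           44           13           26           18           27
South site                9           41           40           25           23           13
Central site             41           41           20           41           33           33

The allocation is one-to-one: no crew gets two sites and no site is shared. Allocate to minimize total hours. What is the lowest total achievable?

Minimum total: 89 hours

Optimal: Tango crew→South site (9 hours), Bravo crew→North site (12 hours), Golf crew→Central site (20 hours), Sierra crew→Ridge site (26 hours), Delta crew→East site (10 hours), Echo crew→Harbor site (12 hours) — total 9+12+20+26+10+12 = 89 hours.
Next-best assignment: Tango crew→South site, Bravo crew→North site, Golf crew→Ridge site, Sierra crew→Harbor site, Delta crew→East site, Echo crew→Central site = 91 hours.
Every other assignment is strictly worse.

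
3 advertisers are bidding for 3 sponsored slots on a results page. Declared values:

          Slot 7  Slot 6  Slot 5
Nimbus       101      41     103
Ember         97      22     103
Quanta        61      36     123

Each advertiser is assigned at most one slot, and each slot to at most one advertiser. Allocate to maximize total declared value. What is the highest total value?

Optimal: Nimbus→Slot 6 ($41), Ember→Slot 7 ($97), Quanta→Slot 5 ($123) — total 41+97+123 = $261.
Row-greedy (each advertiser in turn takes its best remaining slot) gives $236, worse by 25.
Swapping Nimbus↔Quanta (Nimbus→Slot 5 $103, Quanta→Slot 6 $36) loses 25.
Checked against all permutations: $261 is optimal.

Maximum total: $261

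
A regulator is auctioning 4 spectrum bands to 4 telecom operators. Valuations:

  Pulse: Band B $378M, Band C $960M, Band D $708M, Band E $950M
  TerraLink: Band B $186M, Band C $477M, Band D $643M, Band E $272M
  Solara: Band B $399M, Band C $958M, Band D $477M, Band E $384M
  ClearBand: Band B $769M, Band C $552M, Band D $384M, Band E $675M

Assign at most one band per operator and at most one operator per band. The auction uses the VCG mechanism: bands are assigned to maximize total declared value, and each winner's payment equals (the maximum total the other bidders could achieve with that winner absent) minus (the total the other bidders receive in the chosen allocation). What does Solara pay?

Solara pays $10M.

Efficient allocation: Pulse→Band E ($950M), TerraLink→Band D ($643M), Solara→Band C ($958M), ClearBand→Band B ($769M); total welfare W = $3320M.
Solara receives Band C at value $958M, so the others get W − 958 = $2362M.
Without Solara: best allocation of the remaining 3 bidders over all 4 bands is Pulse→Band C ($960M), TerraLink→Band D ($643M), ClearBand→Band B ($769M), total $2372M.
VCG payment = (others' best without Solara) − (others' welfare with Solara) = 2372 − 2362 = $10M.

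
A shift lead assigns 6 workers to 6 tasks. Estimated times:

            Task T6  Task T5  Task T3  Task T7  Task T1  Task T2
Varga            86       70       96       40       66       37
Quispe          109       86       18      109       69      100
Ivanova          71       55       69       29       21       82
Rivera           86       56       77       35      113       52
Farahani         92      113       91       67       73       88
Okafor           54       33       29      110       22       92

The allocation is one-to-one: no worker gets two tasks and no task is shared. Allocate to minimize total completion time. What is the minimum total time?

Min total: 236 min

Optimal: Varga→Task T2 (37 min), Quispe→Task T3 (18 min), Ivanova→Task T1 (21 min), Rivera→Task T7 (35 min), Farahani→Task T6 (92 min), Okafor→Task T5 (33 min) — total 37+18+21+35+92+33 = 236 min.
Column-greedy (each task in turn goes to its cheapest remaining worker) gives 316 min, worse by 80.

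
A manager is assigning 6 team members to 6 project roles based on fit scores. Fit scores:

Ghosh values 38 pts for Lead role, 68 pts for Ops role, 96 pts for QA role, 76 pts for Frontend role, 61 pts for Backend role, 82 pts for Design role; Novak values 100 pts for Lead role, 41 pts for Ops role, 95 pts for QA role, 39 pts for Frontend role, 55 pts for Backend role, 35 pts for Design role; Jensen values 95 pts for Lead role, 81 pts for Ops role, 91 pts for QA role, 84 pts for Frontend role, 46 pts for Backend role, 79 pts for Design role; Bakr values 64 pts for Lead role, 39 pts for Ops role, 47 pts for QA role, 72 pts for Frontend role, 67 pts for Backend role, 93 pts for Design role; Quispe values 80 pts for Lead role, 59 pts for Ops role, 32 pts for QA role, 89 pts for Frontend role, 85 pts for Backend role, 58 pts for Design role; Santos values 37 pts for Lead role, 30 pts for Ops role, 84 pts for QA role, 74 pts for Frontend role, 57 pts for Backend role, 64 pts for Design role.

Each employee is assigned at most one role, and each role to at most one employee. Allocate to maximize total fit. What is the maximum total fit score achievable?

Treat this as an assignment problem: match each employee to one role.
Optimal: Ghosh→QA role (96 pts), Novak→Lead role (100 pts), Jensen→Ops role (81 pts), Bakr→Design role (93 pts), Quispe→Backend role (85 pts), Santos→Frontend role (74 pts) — total 96+100+81+93+85+74 = 529 pts.
Max-entry greedy (repeatedly take the single best remaining cell) gives 516 pts, worse by 13.
Next-best assignment: Ghosh→Frontend role, Novak→Lead role, Jensen→Ops role, Bakr→Design role, Quispe→Backend role, Santos→QA role = 519 pts.
Swapping Ghosh↔Novak (Ghosh→Lead role 38 pts, Novak→QA role 95 pts) loses 63.
Every other assignment is strictly worse.

Maximum total: 529 pts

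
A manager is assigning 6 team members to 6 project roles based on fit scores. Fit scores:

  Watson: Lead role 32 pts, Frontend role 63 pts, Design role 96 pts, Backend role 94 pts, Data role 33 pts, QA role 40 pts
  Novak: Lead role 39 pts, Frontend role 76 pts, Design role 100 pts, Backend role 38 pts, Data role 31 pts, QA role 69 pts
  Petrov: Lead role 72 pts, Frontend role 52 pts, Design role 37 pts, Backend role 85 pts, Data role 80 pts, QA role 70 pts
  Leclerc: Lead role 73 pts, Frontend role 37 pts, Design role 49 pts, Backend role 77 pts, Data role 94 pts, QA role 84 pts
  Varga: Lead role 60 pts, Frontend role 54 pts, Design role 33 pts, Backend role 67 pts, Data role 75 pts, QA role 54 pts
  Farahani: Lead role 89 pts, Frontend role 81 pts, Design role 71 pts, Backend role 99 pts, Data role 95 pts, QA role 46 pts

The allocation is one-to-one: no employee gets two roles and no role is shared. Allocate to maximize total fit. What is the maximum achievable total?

Maximum total: 506 pts

Optimal: Watson→Backend role (94 pts), Novak→Design role (100 pts), Petrov→Lead role (72 pts), Leclerc→QA role (84 pts), Varga→Data role (75 pts), Farahani→Frontend role (81 pts) — total 94+100+72+84+75+81 = 506 pts.
Max-entry greedy (repeatedly take the single best remaining cell) gives 482 pts, worse by 24.
Every other assignment is strictly worse.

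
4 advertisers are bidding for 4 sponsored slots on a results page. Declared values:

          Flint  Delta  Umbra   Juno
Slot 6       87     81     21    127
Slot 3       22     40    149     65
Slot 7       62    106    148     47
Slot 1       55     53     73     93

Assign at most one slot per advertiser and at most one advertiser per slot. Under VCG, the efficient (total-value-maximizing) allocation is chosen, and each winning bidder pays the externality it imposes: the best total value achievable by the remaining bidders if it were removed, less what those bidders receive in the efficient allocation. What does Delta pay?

Efficient allocation: Flint→Slot 1 ($55), Delta→Slot 7 ($106), Umbra→Slot 3 ($149), Juno→Slot 6 ($127); total welfare W = $437.
Delta receives Slot 7 at value $106, so the others get W − 106 = $331.
Without Delta: best allocation of the remaining 3 bidders over all 4 slots is Flint→Slot 7 ($62), Umbra→Slot 3 ($149), Juno→Slot 6 ($127), total $338.
VCG payment = (others' best without Delta) − (others' welfare with Delta) = 338 − 331 = $7.

Delta pays $7.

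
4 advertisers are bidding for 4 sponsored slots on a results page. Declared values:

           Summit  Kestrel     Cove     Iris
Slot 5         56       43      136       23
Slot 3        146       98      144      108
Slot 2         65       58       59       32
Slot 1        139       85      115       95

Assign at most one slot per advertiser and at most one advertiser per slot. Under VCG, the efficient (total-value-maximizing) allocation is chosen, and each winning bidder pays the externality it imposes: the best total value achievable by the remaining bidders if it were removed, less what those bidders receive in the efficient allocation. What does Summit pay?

Efficient allocation: Summit→Slot 1 ($139), Kestrel→Slot 2 ($58), Cove→Slot 5 ($136), Iris→Slot 3 ($108); total welfare W = $441.
Summit receives Slot 1 at value $139, so the others get W − 139 = $302.
Without Summit: best allocation of the remaining 3 bidders over all 4 slots is Kestrel→Slot 3 ($98), Cove→Slot 5 ($136), Iris→Slot 1 ($95), total $329.
VCG payment = (others' best without Summit) − (others' welfare with Summit) = 329 − 302 = $27.

Summit pays $27.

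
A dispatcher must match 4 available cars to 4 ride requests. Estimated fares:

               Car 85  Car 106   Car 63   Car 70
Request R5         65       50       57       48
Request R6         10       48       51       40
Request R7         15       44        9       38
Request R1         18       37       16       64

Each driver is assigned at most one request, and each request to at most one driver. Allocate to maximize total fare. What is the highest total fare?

Maximum total: $224

Optimal: Car 85→Request R5 ($65), Car 106→Request R7 ($44), Car 63→Request R6 ($51), Car 70→Request R1 ($64) — total 65+44+51+64 = $224.
Row-greedy (each driver in turn takes its best remaining request) gives $167, worse by 57.
Every other assignment is strictly worse.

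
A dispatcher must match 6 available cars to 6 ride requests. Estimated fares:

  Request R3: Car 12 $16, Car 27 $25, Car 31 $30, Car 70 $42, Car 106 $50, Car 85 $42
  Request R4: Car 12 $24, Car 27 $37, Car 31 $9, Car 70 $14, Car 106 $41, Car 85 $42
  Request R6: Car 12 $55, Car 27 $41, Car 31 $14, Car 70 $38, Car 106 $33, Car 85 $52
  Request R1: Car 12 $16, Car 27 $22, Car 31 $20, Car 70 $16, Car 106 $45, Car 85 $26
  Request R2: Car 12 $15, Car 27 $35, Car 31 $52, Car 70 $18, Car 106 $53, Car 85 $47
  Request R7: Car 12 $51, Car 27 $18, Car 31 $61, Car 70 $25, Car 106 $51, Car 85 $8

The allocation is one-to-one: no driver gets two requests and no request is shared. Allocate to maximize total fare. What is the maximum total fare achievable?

Optimal: Car 12→Request R6 ($55), Car 27→Request R4 ($37), Car 31→Request R7 ($61), Car 70→Request R3 ($42), Car 106→Request R1 ($45), Car 85→Request R2 ($47) — total 55+37+61+42+45+47 = $287.
Column-greedy (each request in turn goes to its best remaining driver) gives $246, worse by 41.

Maximum total: $287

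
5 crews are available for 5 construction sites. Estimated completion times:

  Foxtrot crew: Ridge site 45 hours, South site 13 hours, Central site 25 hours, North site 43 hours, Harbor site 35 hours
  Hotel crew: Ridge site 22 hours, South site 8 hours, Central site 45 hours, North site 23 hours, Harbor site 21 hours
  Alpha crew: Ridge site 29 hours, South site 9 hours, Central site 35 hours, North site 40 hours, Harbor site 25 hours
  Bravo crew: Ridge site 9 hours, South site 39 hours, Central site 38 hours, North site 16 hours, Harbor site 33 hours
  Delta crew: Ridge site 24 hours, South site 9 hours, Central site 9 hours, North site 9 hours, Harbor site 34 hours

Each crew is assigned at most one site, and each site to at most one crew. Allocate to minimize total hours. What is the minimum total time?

Minimum total: 73 hours

Optimal: Foxtrot crew→Central site (25 hours), Hotel crew→Harbor site (21 hours), Alpha crew→South site (9 hours), Bravo crew→Ridge site (9 hours), Delta crew→North site (9 hours) — total 25+21+9+9+9 = 73 hours.
Min-entry greedy (repeatedly take the single cheapest remaining cell) gives 94 hours, worse by 21.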